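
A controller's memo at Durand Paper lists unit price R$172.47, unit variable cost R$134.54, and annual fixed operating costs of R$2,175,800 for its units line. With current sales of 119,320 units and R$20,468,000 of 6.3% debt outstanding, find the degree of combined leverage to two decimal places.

4.27

At 119,320 units, contribution = 119,320 × R$37.93 = R$4,525,807.60.
Subtracting fixed costs: EBIT = R$4,525,807.60 − R$2,175,800 = R$2,350,007.60. Interest = R$1,289,484.00, so EBIT − I = R$1,060,523.60.
DCL = contribution ÷ (EBIT − I) = R$4,525,807.60 ÷ R$1,060,523.60 = 4.2675.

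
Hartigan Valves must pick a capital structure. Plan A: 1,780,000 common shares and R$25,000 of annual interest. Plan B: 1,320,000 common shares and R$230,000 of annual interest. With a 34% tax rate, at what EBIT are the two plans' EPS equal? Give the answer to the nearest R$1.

At indifference, (EBIT − 25,000)(1 − t)/1,780,000 = (EBIT − 230,000)(1 − t)/1,320,000.
Cancelling (1 − t) and cross-multiplying: 1,320,000·(EBIT − 25,000) = 1,780,000·(EBIT − 230,000).
Solving, EBIT = (230,000·1,780,000 − 25,000·1,320,000) / (1,780,000 − 1,320,000) = 376,400,000,000 / 460,000 = 818,260.87.

R$818,261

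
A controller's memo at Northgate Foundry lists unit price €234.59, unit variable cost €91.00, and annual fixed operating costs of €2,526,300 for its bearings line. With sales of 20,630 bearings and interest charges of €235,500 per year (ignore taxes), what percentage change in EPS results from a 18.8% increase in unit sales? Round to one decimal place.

+277.8%

Contribution at this volume is 20,630 × €143.59 = €2,962,261.70.
EBIT = €2,962,261.70 − €2,526,300 = €435,961.70.
Interest = €235,500.00, so EBIT − I = €200,461.70.
DCL = total CM / (EBIT − I) = €2,962,261.70 / €200,461.70 = 14.7772.
EPS therefore changes by 14.7772 × (+18.8%) = +277.8%.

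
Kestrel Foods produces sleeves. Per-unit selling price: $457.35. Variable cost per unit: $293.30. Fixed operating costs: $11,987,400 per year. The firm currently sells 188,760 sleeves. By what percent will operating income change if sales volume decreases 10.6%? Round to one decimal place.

Total contribution margin = 188,760 × $164.05 = $30,966,078.00.
EBIT = $30,966,078.00 − $11,987,400 = $18,978,678.00.
Degree of operating leverage = $30,966,078.00 / $18,978,678.00 = 1.6316.
Operating income changes by 1.6316 × -10.6% = -17.3%.

-17.3%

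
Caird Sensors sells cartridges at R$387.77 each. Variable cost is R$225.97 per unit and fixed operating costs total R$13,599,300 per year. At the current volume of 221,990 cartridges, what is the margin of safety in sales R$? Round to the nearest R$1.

Unit CM = price − variable cost = R$387.77 − R$225.97 = R$161.80. Break-even units = R$13,599,300 ÷ R$161.80 = 84,050.06; break-even revenue = 84,050.06 × R$387.77 = R$32,592,092.47.
Actual sales revenue = 221,990 × R$387.77 = R$86,081,062.30.
Margin of safety = R$86,081,062.30 − R$32,592,092.47 = R$53,488,970.

R$53,488,970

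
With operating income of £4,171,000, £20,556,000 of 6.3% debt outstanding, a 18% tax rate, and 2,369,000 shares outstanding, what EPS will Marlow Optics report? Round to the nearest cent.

£1.00

Pre-tax income = £4,171,000 − £1,295,028.00 = £2,875,972.00.
Net income = £2,875,972.00 × (1 − 0.18) = £2,358,297.04.
Per share: £2,358,297.04 / 2,369,000 shares = £1.00.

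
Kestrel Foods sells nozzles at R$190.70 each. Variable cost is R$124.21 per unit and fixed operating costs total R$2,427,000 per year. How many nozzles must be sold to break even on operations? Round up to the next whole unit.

36,502 nozzles

Unit CM = price − variable cost = R$190.70 − R$124.21 = R$66.49.
Break-even Q = R$2,427,000 / R$66.49 = 36,501.73 → 36,502 nozzles.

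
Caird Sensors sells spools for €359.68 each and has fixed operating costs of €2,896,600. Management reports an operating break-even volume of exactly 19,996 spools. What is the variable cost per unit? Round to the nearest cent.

Contribution per unit must be FC / Q = €2,896,600 / 19,996 = €144.8590.
Hence VC = price − CM = €359.68 − €144.8590 = €214.82.

€214.82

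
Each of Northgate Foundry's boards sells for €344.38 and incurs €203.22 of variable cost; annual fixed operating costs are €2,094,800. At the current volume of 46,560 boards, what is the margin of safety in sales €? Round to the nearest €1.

Each unit contributes €344.38 − €203.22 = €141.16. Break-even units = €2,094,800 ÷ €141.16 = 14,839.90; break-even revenue = 14,839.90 × €344.38 = €5,110,564.07.
Actual sales revenue = 46,560 × €344.38 = €16,034,332.80.
Margin of safety = €16,034,332.80 − €5,110,564.07 = €10,923,769.

€10,923,769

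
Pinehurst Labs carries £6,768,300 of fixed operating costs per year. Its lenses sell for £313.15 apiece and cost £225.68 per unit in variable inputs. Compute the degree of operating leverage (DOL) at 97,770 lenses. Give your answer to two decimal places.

Total contribution margin = 97,770 × £87.47 = £8,551,941.90.
Subtracting fixed costs: EBIT = £8,551,941.90 − £6,768,300 = £1,783,641.90.
So DOL = total CM / EBIT = £8,551,941.90 / £1,783,641.90 = 4.7947.

4.79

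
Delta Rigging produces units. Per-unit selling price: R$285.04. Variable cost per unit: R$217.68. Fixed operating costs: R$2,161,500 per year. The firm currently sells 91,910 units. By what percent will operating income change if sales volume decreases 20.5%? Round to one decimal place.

-31.5%

Contribution at this volume is 91,910 × R$67.36 = R$6,191,057.60.
Subtracting fixed costs: EBIT = R$6,191,057.60 − R$2,161,500 = R$4,029,557.60.
Degree of operating leverage = R$6,191,057.60 / R$4,029,557.60 = 1.5364.
Operating income changes by 1.5364 × -20.5% = -31.5%.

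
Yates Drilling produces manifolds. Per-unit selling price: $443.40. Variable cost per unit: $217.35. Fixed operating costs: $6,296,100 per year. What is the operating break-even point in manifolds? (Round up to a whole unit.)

27,853 manifolds

Each unit contributes $443.40 − $217.35 = $226.05.
Break-even volume = fixed costs ÷ CM per unit = $6,296,100 ÷ $226.05 = 27,852.69, so 27,853 manifolds.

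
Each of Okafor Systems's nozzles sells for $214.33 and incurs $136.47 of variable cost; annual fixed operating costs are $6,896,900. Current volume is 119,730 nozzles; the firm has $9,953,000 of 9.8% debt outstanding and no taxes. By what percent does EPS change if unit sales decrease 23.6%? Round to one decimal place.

-151.7%

Contribution at this volume is 119,730 × $77.86 = $9,322,177.80.
Operating income = contribution − fixed costs = $9,322,177.80 − $6,896,900 = $2,425,277.80.
After interest of $975,394.00, pre-tax earnings = $1,449,883.80.
DCL = total CM / (EBIT − I) = $9,322,177.80 / $1,449,883.80 = 6.4296.
%ΔEPS = DCL × %ΔSales = 6.4296 × -23.6% = -151.7%.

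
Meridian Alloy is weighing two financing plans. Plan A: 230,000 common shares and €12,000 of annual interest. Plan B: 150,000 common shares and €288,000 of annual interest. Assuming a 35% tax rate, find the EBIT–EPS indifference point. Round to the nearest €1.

Set EPS_A = EPS_B: (EBIT − €12,000)(1 − 0.35) ÷ 230,000 = (EBIT − €288,000)(1 − 0.35) ÷ 150,000.
The (1 − t) factor cancels: (EBIT − 12,000) × 150,000 = (EBIT − 288,000) × 230,000.
Solving, EBIT = (288,000·230,000 − 12,000·150,000) / (230,000 − 150,000) = 64,440,000,000 / 80,000 = 805,500.00.

€805,500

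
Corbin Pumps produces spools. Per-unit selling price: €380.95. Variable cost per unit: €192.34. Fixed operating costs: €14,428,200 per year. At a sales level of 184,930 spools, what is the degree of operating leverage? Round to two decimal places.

1.71

Total contribution margin = 184,930 × €188.61 = €34,879,647.30.
EBIT = €34,879,647.30 − €14,428,200 = €20,451,447.30.
DOL = contribution ÷ EBIT = €34,879,647.30 ÷ €20,451,447.30 = 1.7055.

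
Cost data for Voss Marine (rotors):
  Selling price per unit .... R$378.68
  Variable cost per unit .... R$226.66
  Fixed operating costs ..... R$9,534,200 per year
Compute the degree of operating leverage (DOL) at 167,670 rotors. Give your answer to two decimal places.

1.60

At 167,670 units, contribution = 167,670 × R$152.02 = R$25,489,193.40.
EBIT = R$25,489,193.40 − R$9,534,200 = R$15,954,993.40.
So DOL = total CM / EBIT = R$25,489,193.40 / R$15,954,993.40 = 1.5976.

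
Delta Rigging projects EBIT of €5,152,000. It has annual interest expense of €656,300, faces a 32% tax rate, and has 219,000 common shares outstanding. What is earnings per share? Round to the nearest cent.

€13.96

Pre-tax income = €5,152,000 − €656,300.00 = €4,495,700.00.
Net income = €4,495,700.00 × (1 − 0.32) = €3,057,076.00.
Per share: €3,057,076.00 / 219,000 shares = €13.96.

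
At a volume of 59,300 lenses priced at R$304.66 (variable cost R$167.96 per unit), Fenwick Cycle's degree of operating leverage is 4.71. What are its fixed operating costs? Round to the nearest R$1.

R$6,385,225

Contribution at this volume is 59,300 × R$136.70 = R$8,106,310.00.
DOL = contribution / EBIT, so EBIT = R$8,106,310.00 / 4.71 = R$1,721,084.93.
Fixed costs = CM − EBIT = R$8,106,310.00 − R$1,721,084.93 = R$6,385,225.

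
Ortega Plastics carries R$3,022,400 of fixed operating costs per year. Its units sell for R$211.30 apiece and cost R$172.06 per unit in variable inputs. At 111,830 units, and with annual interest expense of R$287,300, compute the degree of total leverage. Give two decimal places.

4.07

Contribution at this volume is 111,830 × R$39.24 = R$4,388,209.20.
Operating income = contribution − fixed costs = R$4,388,209.20 − R$3,022,400 = R$1,365,809.20. Interest = R$287,300.00, so EBIT − I = R$1,078,509.20.
Degree of total leverage = total CM / (EBIT − interest) = R$4,388,209.20 / R$1,078,509.20 = 4.0688.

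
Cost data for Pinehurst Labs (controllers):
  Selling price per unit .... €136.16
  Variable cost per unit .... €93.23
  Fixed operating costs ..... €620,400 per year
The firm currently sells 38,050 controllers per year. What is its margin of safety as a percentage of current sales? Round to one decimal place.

Unit CM = price − variable cost = €136.16 − €93.23 = €42.93. Break-even units = €620,400 ÷ €42.93 = 14,451.43; break-even revenue = 14,451.43 × €136.16 = €1,967,707.06.
Current sales = 38,050 × €136.16 = €5,180,888.00.
Margin of safety = (€5,180,888.00 − €1,967,707.06) ÷ €5,180,888.00 = 62.0%.

62.0%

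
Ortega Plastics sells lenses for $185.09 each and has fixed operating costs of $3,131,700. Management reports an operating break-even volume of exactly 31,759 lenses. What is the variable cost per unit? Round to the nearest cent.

Contribution per unit must be FC / Q = $3,131,700 / 31,759 = $98.6083.
Variable cost per unit = $185.09 − $98.6083 = $86.48.

$86.48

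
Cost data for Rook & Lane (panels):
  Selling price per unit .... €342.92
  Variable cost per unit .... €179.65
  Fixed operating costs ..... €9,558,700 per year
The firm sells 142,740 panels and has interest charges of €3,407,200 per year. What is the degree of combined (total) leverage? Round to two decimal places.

Total contribution margin = 142,740 × €163.27 = €23,305,159.80.
EBIT = €23,305,159.80 − €9,558,700 = €13,746,459.80. Interest = €3,407,200.00.
DOL = €23,305,159.80 ÷ €13,746,459.80 = 1.6954; DFL = €13,746,459.80 ÷ €10,339,259.80 = 1.3295.
DCL = DOL × DFL = 1.6954 × 1.3295 = 2.2540.

2.25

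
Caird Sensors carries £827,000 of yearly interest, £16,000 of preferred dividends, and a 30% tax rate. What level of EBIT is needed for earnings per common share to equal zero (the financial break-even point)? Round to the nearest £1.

Grossing the preferred dividend up to pre-tax terms: £16,000 / (1 − 0.30) = £22,857.14.
EPS = 0 when EBIT covers interest plus the pre-tax preferred burden: £827,000 + £22,857.14 = £849,857.14.

£849,857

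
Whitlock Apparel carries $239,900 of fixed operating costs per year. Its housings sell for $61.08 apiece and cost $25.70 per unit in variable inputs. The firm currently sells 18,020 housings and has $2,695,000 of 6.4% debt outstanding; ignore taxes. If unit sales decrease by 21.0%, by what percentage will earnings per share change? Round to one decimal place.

Contribution at this volume is 18,020 × $35.38 = $637,547.60.
Operating income = contribution − fixed costs = $637,547.60 − $239,900 = $397,647.60.
After interest of $172,480.00, pre-tax earnings = $225,167.60.
Degree of combined leverage = contribution ÷ (EBIT − I) = $637,547.60 ÷ $225,167.60 = 2.8314.
EPS therefore changes by 2.8314 × (-21.0%) = -59.5%.

-59.5%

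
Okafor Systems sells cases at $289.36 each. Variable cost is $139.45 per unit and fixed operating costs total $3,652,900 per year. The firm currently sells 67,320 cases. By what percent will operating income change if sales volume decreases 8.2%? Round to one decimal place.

Contribution at this volume is 67,320 × $149.91 = $10,091,941.20.
Operating income = contribution − fixed costs = $10,091,941.20 − $3,652,900 = $6,439,041.20.
So DOL = total CM / EBIT = $10,091,941.20 / $6,439,041.20 = 1.5673.
Operating income changes by 1.5673 × -8.2% = -12.9%.

-12.9%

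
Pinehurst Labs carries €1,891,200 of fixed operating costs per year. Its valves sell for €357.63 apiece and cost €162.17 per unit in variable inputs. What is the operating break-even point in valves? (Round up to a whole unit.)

Each unit contributes €357.63 − €162.17 = €195.46.
Break-even volume = fixed costs ÷ CM per unit = €1,891,200 ÷ €195.46 = 9,675.64, so 9,676 valves.

9,676 valves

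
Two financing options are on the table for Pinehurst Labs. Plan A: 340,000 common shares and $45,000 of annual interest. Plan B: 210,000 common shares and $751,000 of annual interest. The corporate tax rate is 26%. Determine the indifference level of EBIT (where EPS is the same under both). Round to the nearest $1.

Set EPS_A = EPS_B: (EBIT − $45,000)(1 − 0.26) ÷ 340,000 = (EBIT − $751,000)(1 − 0.26) ÷ 210,000.
Cancelling (1 − t) and cross-multiplying: 210,000·(EBIT − 45,000) = 340,000·(EBIT − 751,000).
Solving, EBIT = (751,000·340,000 − 45,000·210,000) / (340,000 − 210,000) = 245,890,000,000 / 130,000 = 1,891,461.54.

$1,891,462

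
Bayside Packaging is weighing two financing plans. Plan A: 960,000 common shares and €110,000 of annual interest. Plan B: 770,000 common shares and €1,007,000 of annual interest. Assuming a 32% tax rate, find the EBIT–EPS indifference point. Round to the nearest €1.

Set EPS_A = EPS_B: (EBIT − €110,000)(1 − 0.32) ÷ 960,000 = (EBIT − €1,007,000)(1 − 0.32) ÷ 770,000.
The (1 − t) factor cancels: (EBIT − 110,000) × 770,000 = (EBIT − 1,007,000) × 960,000.
Solving, EBIT = (1,007,000·960,000 − 110,000·770,000) / (960,000 − 770,000) = 882,020,000,000 / 190,000 = 4,642,210.53.

€4,642,211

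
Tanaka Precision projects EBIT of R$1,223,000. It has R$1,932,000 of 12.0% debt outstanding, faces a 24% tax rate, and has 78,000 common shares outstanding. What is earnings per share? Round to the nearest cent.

Interest = R$231,840.00, so EBT = R$1,223,000 − R$231,840.00 = R$991,160.00.
Net income = R$991,160.00 × (1 − 0.24) = R$753,281.60.
Per share: R$753,281.60 / 78,000 shares = R$9.66.

R$9.66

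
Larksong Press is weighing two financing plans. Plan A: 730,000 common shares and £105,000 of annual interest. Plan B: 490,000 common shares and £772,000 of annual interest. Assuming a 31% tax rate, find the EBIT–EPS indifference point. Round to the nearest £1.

Set EPS_A = EPS_B: (EBIT − £105,000)(1 − 0.31) ÷ 730,000 = (EBIT − £772,000)(1 − 0.31) ÷ 490,000.
The (1 − t) factor cancels: (EBIT − 105,000) × 490,000 = (EBIT − 772,000) × 730,000.
EBIT × (730,000 − 490,000) = 772,000 × 730,000 − 105,000 × 490,000 = 512,110,000,000, so EBIT = 512,110,000,000 ÷ 240,000 = 2,133,791.67.

£2,133,792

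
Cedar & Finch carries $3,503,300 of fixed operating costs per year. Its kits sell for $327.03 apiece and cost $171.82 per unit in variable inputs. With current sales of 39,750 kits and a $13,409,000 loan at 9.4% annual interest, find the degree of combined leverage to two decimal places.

4.39

Contribution at this volume is 39,750 × $155.21 = $6,169,597.50.
Subtracting fixed costs: EBIT = $6,169,597.50 − $3,503,300 = $2,666,297.50. Interest = $1,260,446.00, so EBIT − I = $1,405,851.50.
DCL = contribution ÷ (EBIT − I) = $6,169,597.50 ÷ $1,405,851.50 = 4.3885.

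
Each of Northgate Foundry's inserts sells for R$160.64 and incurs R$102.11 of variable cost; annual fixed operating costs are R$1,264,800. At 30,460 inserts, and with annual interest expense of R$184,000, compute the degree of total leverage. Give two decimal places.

Contribution at this volume is 30,460 × R$58.53 = R$1,782,823.80.
Operating income = contribution − fixed costs = R$1,782,823.80 − R$1,264,800 = R$518,023.80. Interest = R$184,000.00, so EBIT − I = R$334,023.80.
DCL = contribution ÷ (EBIT − I) = R$1,782,823.80 ÷ R$334,023.80 = 5.3374.

5.34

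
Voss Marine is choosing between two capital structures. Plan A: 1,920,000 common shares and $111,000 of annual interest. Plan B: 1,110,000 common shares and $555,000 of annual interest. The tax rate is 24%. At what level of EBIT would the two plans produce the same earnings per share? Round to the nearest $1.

$1,163,444

At indifference, (EBIT − 111,000)(1 − t)/1,920,000 = (EBIT − 555,000)(1 − t)/1,110,000.
Cancelling (1 − t) and cross-multiplying: 1,110,000·(EBIT − 111,000) = 1,920,000·(EBIT − 555,000).
Solving, EBIT = (555,000·1,920,000 − 111,000·1,110,000) / (1,920,000 − 1,110,000) = 942,390,000,000 / 810,000 = 1,163,444.44.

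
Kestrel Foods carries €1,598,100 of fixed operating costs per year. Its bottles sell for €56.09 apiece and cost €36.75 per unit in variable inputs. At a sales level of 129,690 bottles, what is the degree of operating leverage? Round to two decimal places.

2.76

At 129,690 units, contribution = 129,690 × €19.34 = €2,508,204.60.
Subtracting fixed costs: EBIT = €2,508,204.60 − €1,598,100 = €910,104.60.
Degree of operating leverage = €2,508,204.60 / €910,104.60 = 2.7560.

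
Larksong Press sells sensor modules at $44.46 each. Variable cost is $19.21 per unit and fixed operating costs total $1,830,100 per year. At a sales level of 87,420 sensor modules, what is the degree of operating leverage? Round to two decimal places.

5.85

At 87,420 units, contribution = 87,420 × $25.25 = $2,207,355.00.
Operating income = contribution − fixed costs = $2,207,355.00 − $1,830,100 = $377,255.00.
DOL = contribution ÷ EBIT = $2,207,355.00 ÷ $377,255.00 = 5.8511.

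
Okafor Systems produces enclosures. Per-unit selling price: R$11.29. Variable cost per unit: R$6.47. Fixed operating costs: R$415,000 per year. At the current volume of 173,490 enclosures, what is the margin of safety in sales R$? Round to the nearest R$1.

Unit CM = price − variable cost = R$11.29 − R$6.47 = R$4.82. Break-even units = R$415,000 ÷ R$4.82 = 86,099.59; break-even revenue = 86,099.59 × R$11.29 = R$972,064.32.
Current sales = 173,490 × R$11.29 = R$1,958,702.10.
Margin of safety = R$1,958,702.10 − R$972,064.32 = R$986,638.

R$986,638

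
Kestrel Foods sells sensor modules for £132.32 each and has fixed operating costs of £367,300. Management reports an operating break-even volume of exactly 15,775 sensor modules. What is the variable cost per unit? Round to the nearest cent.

£109.04

Contribution per unit must be FC / Q = £367,300 / 15,775 = £23.2837.
Hence VC = price − CM = £132.32 − £23.2837 = £109.04.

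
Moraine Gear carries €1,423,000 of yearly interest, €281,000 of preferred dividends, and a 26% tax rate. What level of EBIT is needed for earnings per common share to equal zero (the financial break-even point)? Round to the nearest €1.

Preferred dividends are paid after tax, so their pre-tax equivalent is €281,000 ÷ (1 − 0.26) = €379,729.73.
Financial break-even EBIT = interest + D_p ÷ (1 − t) = €1,423,000 + €379,729.73 = €1,802,729.73.

€1,802,730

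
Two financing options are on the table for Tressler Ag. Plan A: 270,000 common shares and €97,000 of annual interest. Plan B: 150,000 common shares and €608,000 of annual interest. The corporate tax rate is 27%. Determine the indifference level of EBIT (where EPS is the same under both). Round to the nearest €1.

€1,246,750

At indifference, (EBIT − 97,000)(1 − t)/270,000 = (EBIT − 608,000)(1 − t)/150,000.
The (1 − t) factor cancels: (EBIT − 97,000) × 150,000 = (EBIT − 608,000) × 270,000.
EBIT × (270,000 − 150,000) = 608,000 × 270,000 − 97,000 × 150,000 = 149,610,000,000, so EBIT = 149,610,000,000 ÷ 120,000 = 1,246,750.00.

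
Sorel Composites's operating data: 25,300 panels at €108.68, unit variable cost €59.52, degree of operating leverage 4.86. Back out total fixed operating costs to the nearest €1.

€987,833

At 25,300 units, contribution = 25,300 × €49.16 = €1,243,748.00.
DOL = contribution / EBIT, so EBIT = €1,243,748.00 / 4.86 = €255,915.23.
Fixed costs = CM − EBIT = €1,243,748.00 − €255,915.23 = €987,833.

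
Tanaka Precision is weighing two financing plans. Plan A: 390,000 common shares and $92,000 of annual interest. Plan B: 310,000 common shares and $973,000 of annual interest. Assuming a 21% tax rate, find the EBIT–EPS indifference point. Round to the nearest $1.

$4,386,875

At indifference, (EBIT − 92,000)(1 − t)/390,000 = (EBIT − 973,000)(1 − t)/310,000.
Cancelling (1 − t) and cross-multiplying: 310,000·(EBIT − 92,000) = 390,000·(EBIT − 973,000).
EBIT × (390,000 − 310,000) = 973,000 × 390,000 − 92,000 × 310,000 = 350,950,000,000, so EBIT = 350,950,000,000 ÷ 80,000 = 4,386,875.00.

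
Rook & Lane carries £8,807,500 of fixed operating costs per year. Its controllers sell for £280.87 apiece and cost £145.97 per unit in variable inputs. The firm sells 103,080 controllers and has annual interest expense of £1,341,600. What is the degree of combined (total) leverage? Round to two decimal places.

Total contribution margin = 103,080 × £134.90 = £13,905,492.00.
Subtracting fixed costs: EBIT = £13,905,492.00 − £8,807,500 = £5,097,992.00. Interest = £1,341,600.00, so EBIT − I = £3,756,392.00.
DCL = contribution ÷ (EBIT − I) = £13,905,492.00 ÷ £3,756,392.00 = 3.7018.

3.70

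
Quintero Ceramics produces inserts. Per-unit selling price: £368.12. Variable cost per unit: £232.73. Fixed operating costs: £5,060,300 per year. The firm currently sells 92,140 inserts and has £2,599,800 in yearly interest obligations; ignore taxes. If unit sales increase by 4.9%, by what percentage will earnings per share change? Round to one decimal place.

+12.7%

At 92,140 units, contribution = 92,140 × £135.39 = £12,474,834.60.
Subtracting fixed costs: EBIT = £12,474,834.60 − £5,060,300 = £7,414,534.60.
After interest of £2,599,800.00, pre-tax earnings = £4,814,734.60.
DCL = total CM / (EBIT − I) = £12,474,834.60 / £4,814,734.60 = 2.5910.
EPS therefore changes by 2.5910 × (+4.9%) = +12.7%.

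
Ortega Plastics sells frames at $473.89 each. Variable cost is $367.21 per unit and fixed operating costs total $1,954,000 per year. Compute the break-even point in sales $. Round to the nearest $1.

$8,679,987

Contribution margin per unit = $473.89 − $367.21 = $106.68, a CM ratio of $106.68 ÷ $473.89 = 0.2251.
Break-even revenue = fixed costs × price ÷ CM = $1,954,000 × $473.89 ÷ $106.68 = $8,679,987.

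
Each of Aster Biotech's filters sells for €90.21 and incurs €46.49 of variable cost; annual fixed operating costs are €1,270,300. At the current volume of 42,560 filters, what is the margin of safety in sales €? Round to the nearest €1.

€1,218,254

Unit CM = price − variable cost = €90.21 − €46.49 = €43.72. Break-even units = €1,270,300 ÷ €43.72 = 29,055.35; break-even revenue = 29,055.35 × €90.21 = €2,621,083.33.
Current sales = 42,560 × €90.21 = €3,839,337.60.
Margin of safety = €3,839,337.60 − €2,621,083.33 = €1,218,254.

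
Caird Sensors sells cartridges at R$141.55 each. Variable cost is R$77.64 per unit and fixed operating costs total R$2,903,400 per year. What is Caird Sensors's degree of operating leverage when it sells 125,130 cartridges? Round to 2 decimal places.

At 125,130 units, contribution = 125,130 × R$63.91 = R$7,997,058.30.
EBIT = R$7,997,058.30 − R$2,903,400 = R$5,093,658.30.
So DOL = total CM / EBIT = R$7,997,058.30 / R$5,093,658.30 = 1.5700.

1.57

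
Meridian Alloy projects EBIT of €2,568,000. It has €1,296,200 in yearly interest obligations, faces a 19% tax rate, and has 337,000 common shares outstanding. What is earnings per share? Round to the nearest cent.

Interest = €1,296,200.00, so EBT = €2,568,000 − €1,296,200.00 = €1,271,800.00.
Net income = €1,271,800.00 × (1 − 0.19) = €1,030,158.00.
EPS = €1,030,158.00 ÷ 337,000 = €3.06.

€3.06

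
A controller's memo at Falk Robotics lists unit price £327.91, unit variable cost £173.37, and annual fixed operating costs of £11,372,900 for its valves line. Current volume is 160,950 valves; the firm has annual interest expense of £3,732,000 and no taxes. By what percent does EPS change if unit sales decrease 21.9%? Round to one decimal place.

-55.8%

Total contribution margin = 160,950 × £154.54 = £24,873,213.00.
Subtracting fixed costs: EBIT = £24,873,213.00 − £11,372,900 = £13,500,313.00.
After interest of £3,732,000.00, pre-tax earnings = £9,768,313.00.
Degree of combined leverage = contribution ÷ (EBIT − I) = £24,873,213.00 ÷ £9,768,313.00 = 2.5463.
%ΔEPS = DCL × %ΔSales = 2.5463 × -21.9% = -55.8%.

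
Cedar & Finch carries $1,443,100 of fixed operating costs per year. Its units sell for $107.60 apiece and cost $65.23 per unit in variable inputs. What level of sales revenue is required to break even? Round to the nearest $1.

CM per unit = $107.60 − $65.23 = $42.37; CM ratio = $42.37 / $107.60 = 0.3938.
Break-even revenue = fixed costs × price ÷ CM = $1,443,100 × $107.60 ÷ $42.37 = $3,664,800.

$3,664,800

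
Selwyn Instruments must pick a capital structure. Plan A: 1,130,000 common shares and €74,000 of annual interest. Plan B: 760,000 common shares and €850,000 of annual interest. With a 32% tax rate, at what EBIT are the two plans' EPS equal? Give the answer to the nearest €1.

At indifference, (EBIT − 74,000)(1 − t)/1,130,000 = (EBIT − 850,000)(1 − t)/760,000.
Cancelling (1 − t) and cross-multiplying: 760,000·(EBIT − 74,000) = 1,130,000·(EBIT − 850,000).
EBIT × (1,130,000 − 760,000) = 850,000 × 1,130,000 − 74,000 × 760,000 = 904,260,000,000, so EBIT = 904,260,000,000 ÷ 370,000 = 2,443,945.95.

€2,443,946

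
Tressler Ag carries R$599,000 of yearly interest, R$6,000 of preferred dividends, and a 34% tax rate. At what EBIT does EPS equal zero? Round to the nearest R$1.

Preferred dividends are paid after tax, so their pre-tax equivalent is R$6,000 ÷ (1 − 0.34) = R$9,090.91.
Financial break-even EBIT = interest + D_p ÷ (1 − t) = R$599,000 + R$9,090.91 = R$608,090.91.

R$608,091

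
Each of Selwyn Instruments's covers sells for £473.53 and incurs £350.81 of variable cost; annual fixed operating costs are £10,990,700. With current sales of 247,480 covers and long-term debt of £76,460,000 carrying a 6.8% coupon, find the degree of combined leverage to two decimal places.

Total contribution margin = 247,480 × £122.72 = £30,370,745.60.
Subtracting fixed costs: EBIT = £30,370,745.60 − £10,990,700 = £19,380,045.60. Interest = £5,199,280.00, so EBIT − I = £14,180,765.60.
Degree of total leverage = total CM / (EBIT − interest) = £30,370,745.60 / £14,180,765.60 = 2.1417.

2.14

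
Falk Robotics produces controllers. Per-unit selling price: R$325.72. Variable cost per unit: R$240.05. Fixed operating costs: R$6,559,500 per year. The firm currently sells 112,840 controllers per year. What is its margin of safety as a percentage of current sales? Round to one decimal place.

Contribution margin per unit = R$325.72 − R$240.05 = R$85.67. Break-even units = R$6,559,500 ÷ R$85.67 = 76,567.06; break-even revenue = 76,567.06 × R$325.72 = R$24,939,422.67.
Actual sales revenue = 112,840 × R$325.72 = R$36,754,244.80.
Margin of safety = (R$36,754,244.80 − R$24,939,422.67) ÷ R$36,754,244.80 = 32.1%.

32.1%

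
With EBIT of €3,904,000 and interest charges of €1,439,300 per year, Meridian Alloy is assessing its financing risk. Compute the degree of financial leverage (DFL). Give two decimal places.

1.58

Annual interest charges come to €1,439,300.00.
DFL = EBIT ÷ (EBIT − I) = €3,904,000 ÷ (€3,904,000 − €1,439,300.00) = €3,904,000 ÷ €2,464,700.00 = 1.5840.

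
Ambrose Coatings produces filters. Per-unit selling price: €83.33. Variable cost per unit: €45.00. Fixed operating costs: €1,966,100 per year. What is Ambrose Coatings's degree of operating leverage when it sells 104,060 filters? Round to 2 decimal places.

Contribution at this volume is 104,060 × €38.33 = €3,988,619.80.
EBIT = €3,988,619.80 − €1,966,100 = €2,022,519.80.
DOL = contribution ÷ EBIT = €3,988,619.80 ÷ €2,022,519.80 = 1.9721.

1.97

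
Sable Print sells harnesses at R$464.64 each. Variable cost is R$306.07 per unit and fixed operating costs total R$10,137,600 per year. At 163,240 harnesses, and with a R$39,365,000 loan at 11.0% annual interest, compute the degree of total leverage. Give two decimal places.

2.27

Contribution at this volume is 163,240 × R$158.57 = R$25,884,966.80.
EBIT = R$25,884,966.80 − R$10,137,600 = R$15,747,366.80. Interest = R$4,330,150.00.
DOL = R$25,884,966.80 ÷ R$15,747,366.80 = 1.6438; DFL = R$15,747,366.80 ÷ R$11,417,216.80 = 1.3793.
DCL = DOL × DFL = 1.6438 × 1.3793 = 2.2673.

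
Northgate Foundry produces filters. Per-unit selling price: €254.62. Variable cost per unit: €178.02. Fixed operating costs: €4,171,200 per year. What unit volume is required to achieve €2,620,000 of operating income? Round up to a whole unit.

Contribution margin per unit = €254.62 − €178.02 = €76.60.
Need Q such that Q × €76.60 − €4,171,200 = €2,620,000, i.e. Q = €6,791,200 / €76.60 = 88,657.96 → 88,658.

88,658 filters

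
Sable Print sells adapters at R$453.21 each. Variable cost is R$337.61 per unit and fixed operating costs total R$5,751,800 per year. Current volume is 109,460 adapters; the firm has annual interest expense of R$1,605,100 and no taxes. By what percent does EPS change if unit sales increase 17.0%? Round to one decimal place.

Total contribution margin = 109,460 × R$115.60 = R$12,653,576.00.
Operating income = contribution − fixed costs = R$12,653,576.00 − R$5,751,800 = R$6,901,776.00.
Interest = R$1,605,100.00, so EBIT − I = R$5,296,676.00.
Degree of combined leverage = contribution ÷ (EBIT − I) = R$12,653,576.00 ÷ R$5,296,676.00 = 2.3890.
%ΔEPS = DCL × %ΔSales = 2.3890 × +17.0% = +40.6%.

+40.6%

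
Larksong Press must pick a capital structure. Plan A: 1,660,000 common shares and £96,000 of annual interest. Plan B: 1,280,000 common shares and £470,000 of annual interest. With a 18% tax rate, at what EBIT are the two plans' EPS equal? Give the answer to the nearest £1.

£1,729,789

At indifference, (EBIT − 96,000)(1 − t)/1,660,000 = (EBIT − 470,000)(1 − t)/1,280,000.
Cancelling (1 − t) and cross-multiplying: 1,280,000·(EBIT − 96,000) = 1,660,000·(EBIT − 470,000).
EBIT × (1,660,000 − 1,280,000) = 470,000 × 1,660,000 − 96,000 × 1,280,000 = 657,320,000,000, so EBIT = 657,320,000,000 ÷ 380,000 = 1,729,789.47.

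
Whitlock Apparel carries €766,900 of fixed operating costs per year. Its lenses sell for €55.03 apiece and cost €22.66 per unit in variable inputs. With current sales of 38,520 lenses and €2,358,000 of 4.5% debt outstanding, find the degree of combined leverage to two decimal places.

Contribution at this volume is 38,520 × €32.37 = €1,246,892.40.
EBIT = €1,246,892.40 − €766,900 = €479,992.40. Interest = €106,110.00, so EBIT − I = €373,882.40.
DCL = contribution ÷ (EBIT − I) = €1,246,892.40 ÷ €373,882.40 = 3.3350.

3.33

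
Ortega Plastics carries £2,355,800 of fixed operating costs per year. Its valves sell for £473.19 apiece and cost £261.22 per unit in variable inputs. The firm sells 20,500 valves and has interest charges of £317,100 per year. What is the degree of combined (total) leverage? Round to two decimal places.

Total contribution margin = 20,500 × £211.97 = £4,345,385.00.
Operating income = contribution − fixed costs = £4,345,385.00 − £2,355,800 = £1,989,585.00. Interest = £317,100.00.
DOL = £4,345,385.00 ÷ £1,989,585.00 = 2.1841; DFL = £1,989,585.00 ÷ £1,672,485.00 = 1.1896.
DCL = DOL × DFL = 2.1841 × 1.1896 = 2.5982.

2.60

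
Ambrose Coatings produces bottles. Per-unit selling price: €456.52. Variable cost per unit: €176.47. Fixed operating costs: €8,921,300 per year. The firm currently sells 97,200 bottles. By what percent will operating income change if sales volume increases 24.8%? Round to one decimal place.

+36.9%

Contribution at this volume is 97,200 × €280.05 = €27,220,860.00.
Subtracting fixed costs: EBIT = €27,220,860.00 − €8,921,300 = €18,299,560.00.
DOL = contribution ÷ EBIT = €27,220,860.00 ÷ €18,299,560.00 = 1.4875.
Operating income changes by 1.4875 × +24.8% = +36.9%.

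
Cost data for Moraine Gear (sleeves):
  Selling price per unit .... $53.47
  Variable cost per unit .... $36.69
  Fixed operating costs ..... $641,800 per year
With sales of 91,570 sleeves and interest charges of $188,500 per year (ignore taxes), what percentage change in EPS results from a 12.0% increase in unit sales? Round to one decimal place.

Contribution at this volume is 91,570 × $16.78 = $1,536,544.60.
Subtracting fixed costs: EBIT = $1,536,544.60 − $641,800 = $894,744.60.
After interest of $188,500.00, pre-tax earnings = $706,244.60.
Degree of combined leverage = contribution ÷ (EBIT − I) = $1,536,544.60 ÷ $706,244.60 = 2.1757.
EPS therefore changes by 2.1757 × (+12.0%) = +26.1%.

+26.1%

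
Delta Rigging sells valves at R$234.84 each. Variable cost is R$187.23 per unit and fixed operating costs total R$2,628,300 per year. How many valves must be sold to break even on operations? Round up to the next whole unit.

55,205 valves

Unit CM = price − variable cost = R$234.84 − R$187.23 = R$47.61.
Break-even volume = fixed costs ÷ CM per unit = R$2,628,300 ÷ R$47.61 = 55,204.79, so 55,205 valves.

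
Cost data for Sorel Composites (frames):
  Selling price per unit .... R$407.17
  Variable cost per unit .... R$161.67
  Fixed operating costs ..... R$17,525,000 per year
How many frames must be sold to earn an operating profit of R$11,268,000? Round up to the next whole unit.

117,284 frames

Unit CM = price − variable cost = R$407.17 − R$161.67 = R$245.50.
Units = (FC + target) / CM = (R$17,525,000 + R$11,268,000) / R$245.50 = 117,283.10, so 117,284 frames.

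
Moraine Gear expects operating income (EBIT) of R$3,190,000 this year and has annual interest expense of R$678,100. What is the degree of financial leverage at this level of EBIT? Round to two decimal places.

1.27

Annual interest charges come to R$678,100.00.
DFL = EBIT ÷ (EBIT − I) = R$3,190,000 ÷ (R$3,190,000 − R$678,100.00) = R$3,190,000 ÷ R$2,511,900.00 = 1.2700.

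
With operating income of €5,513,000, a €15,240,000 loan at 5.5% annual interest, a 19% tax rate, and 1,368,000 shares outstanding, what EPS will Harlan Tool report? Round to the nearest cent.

Pre-tax income = €5,513,000 − €838,200.00 = €4,674,800.00.
After tax at 19%: net income = €4,674,800.00 × 0.81 = €3,786,588.00.
Per share: €3,786,588.00 / 1,368,000 shares = €2.77.

€2.77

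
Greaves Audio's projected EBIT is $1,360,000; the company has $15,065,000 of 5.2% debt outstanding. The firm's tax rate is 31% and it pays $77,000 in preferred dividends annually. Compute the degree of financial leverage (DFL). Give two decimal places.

Annual interest charges come to $783,380.00.
Preferred dividends grossed up pre-tax: $77,000 / (1 − 0.31) = $111,594.20.
DFL = EBIT ÷ [EBIT − I − D_p/(1−t)] = $1,360,000 ÷ [$1,360,000 − $783,380.00 − $111,594.20] = $1,360,000 ÷ $465,025.80 = 2.9246.

2.92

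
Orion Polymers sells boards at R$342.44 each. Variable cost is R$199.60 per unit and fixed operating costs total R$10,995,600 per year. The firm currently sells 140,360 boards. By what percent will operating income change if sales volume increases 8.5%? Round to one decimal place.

+18.8%

Total contribution margin = 140,360 × R$142.84 = R$20,049,022.40.
Subtracting fixed costs: EBIT = R$20,049,022.40 − R$10,995,600 = R$9,053,422.40.
DOL = contribution ÷ EBIT = R$20,049,022.40 ÷ R$9,053,422.40 = 2.2145.
%ΔEBIT = DOL × %ΔSales = 2.2145 × +8.5% = +18.8%.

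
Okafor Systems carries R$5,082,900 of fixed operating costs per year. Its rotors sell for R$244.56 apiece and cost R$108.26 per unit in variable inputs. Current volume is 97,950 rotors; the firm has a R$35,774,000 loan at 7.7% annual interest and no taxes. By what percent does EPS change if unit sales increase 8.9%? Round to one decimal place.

+21.6%

Total contribution margin = 97,950 × R$136.30 = R$13,350,585.00.
Subtracting fixed costs: EBIT = R$13,350,585.00 − R$5,082,900 = R$8,267,685.00.
Interest = R$2,754,598.00, so EBIT − I = R$5,513,087.00.
DCL = total CM / (EBIT − I) = R$13,350,585.00 / R$5,513,087.00 = 2.4216.
%ΔEPS = DCL × %ΔSales = 2.4216 × +8.9% = +21.6%.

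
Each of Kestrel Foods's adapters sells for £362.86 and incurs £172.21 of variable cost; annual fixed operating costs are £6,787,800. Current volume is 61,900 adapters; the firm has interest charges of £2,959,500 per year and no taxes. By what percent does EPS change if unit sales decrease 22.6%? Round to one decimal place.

At 61,900 units, contribution = 61,900 × £190.65 = £11,801,235.00.
EBIT = £11,801,235.00 − £6,787,800 = £5,013,435.00.
Interest = £2,959,500.00, so EBIT − I = £2,053,935.00.
DCL = total CM / (EBIT − I) = £11,801,235.00 / £2,053,935.00 = 5.7457.
EPS therefore changes by 5.7457 × (-22.6%) = -129.9%.

-129.9%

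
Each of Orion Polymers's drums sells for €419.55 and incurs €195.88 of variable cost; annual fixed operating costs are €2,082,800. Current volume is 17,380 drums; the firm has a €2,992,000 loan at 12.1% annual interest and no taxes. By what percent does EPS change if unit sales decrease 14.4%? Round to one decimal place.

At 17,380 units, contribution = 17,380 × €223.67 = €3,887,384.60.
Subtracting fixed costs: EBIT = €3,887,384.60 − €2,082,800 = €1,804,584.60.
Interest = €362,032.00, so EBIT − I = €1,442,552.60.
DCL = total CM / (EBIT − I) = €3,887,384.60 / €1,442,552.60 = 2.6948.
EPS therefore changes by 2.6948 × (-14.4%) = -38.8%.

-38.8%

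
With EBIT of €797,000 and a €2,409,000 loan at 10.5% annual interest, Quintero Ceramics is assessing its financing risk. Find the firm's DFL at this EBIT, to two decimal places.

1.46

Interest = €252,945.00.
DFL = EBIT ÷ (EBIT − I) = €797,000 ÷ (€797,000 − €252,945.00) = €797,000 ÷ €544,055.00 = 1.4649.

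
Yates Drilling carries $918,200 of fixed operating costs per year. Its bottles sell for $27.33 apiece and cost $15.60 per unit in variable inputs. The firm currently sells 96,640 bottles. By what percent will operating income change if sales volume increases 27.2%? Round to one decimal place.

+143.2%

Total contribution margin = 96,640 × $11.73 = $1,133,587.20.
Operating income = contribution − fixed costs = $1,133,587.20 − $918,200 = $215,387.20.
So DOL = total CM / EBIT = $1,133,587.20 / $215,387.20 = 5.2630.
%ΔEBIT = DOL × %ΔSales = 5.2630 × +27.2% = +143.2%.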